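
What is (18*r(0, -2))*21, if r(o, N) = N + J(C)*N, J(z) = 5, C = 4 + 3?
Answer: -4536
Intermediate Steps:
C = 7
r(o, N) = 6*N (r(o, N) = N + 5*N = 6*N)
(18*r(0, -2))*21 = (18*(6*(-2)))*21 = (18*(-12))*21 = -216*21 = -4536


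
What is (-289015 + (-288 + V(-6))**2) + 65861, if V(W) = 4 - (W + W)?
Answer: -149170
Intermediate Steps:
V(W) = 4 - 2*W
(-289015 + (-288 + V(-6))**2) + 65861 = (-289015 + (-288 + (4 - 2*(-6)))**2) + 65861 = (-289015 + (-288 + (4 + 12))**2) + 65861 = (-289015 + (-288 + 16)**2) + 65861 = (-289015 + (-272)**2) + 65861 = (-289015 + 73984) + 65861 = -215031 + 65861 = -149170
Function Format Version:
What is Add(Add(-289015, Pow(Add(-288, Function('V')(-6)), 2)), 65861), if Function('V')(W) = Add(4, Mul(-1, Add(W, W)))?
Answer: -149170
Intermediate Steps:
Function('V')(W) = Add(4, Mul(-2, W)) (Function('V')(W) = Add(4, Mul(-1, Mul(2, W))) = Add(4, Mul(-2, W)))
Add(Add(-289015, Pow(Add(-288, Function('V')(-6)), 2)), 65861) = Add(Add(-289015, Pow(Add(-288, Add(4, Mul(-2, -6))), 2)), 65861) = Add(Add(-289015, Pow(Add(-288, Add(4, 12)), 2)), 65861) = Add(Add(-289015, Pow(Add(-288, 16), 2)), 65861) = Add(Add(-289015, Pow(-272, 2)), 65861) = Add(Add(-289015, 73984), 65861) = Add(-215031, 65861) = -149170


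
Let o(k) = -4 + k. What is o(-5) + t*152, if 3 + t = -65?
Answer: -10345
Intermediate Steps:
t = -68 (t = -3 - 65 = -68)
o(-5) + t*152 = (-4 - 5) - 68*152 = -9 - 10336 = -10345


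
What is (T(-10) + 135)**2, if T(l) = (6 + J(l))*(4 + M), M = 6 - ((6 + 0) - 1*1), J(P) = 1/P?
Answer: 108241/4 ≈ 27060.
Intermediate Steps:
J(P) = 1/P
M = 1 (M = 6 - (6 - 1) = 6 - 1*5 = 6 - 5 = 1)
T(l) = 30 + 5/l (T(l) = (6 + 1/l)*(4 + 1) = (6 + 1/l)*5 = 30 + 5/l)
(T(-10) + 135)**2 = ((30 + 5/(-10)) + 135)**2 = ((30 + 5*(-1/10)) + 135)**2 = ((30 - 1/2) + 135)**2 = (59/2 + 135)**2 = (329/2)**2 = 108241/4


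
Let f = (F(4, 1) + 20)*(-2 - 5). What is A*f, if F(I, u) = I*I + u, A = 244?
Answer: -63196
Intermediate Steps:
F(I, u) = u + I² (F(I, u) = I² + u = u + I²)
f = -259 (f = ((1 + 4²) + 20)*(-2 - 5) = ((1 + 16) + 20)*(-7) = (17 + 20)*(-7) = 37*(-7) = -259)
A*f = 244*(-259) = -63196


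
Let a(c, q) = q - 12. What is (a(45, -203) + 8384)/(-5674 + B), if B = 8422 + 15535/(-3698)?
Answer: 30208962/10146569 ≈ 2.9773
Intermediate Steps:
B = 31129021/3698 (B = 8422 + 15535*(-1/3698) = 8422 - 15535/3698 = 31129021/3698 ≈ 8417.8)
a(c, q) = -12 + q
(a(45, -203) + 8384)/(-5674 + B) = ((-12 - 203) + 8384)/(-5674 + 31129021/3698) = (-215 + 8384)/(10146569/3698) = 8169*(3698/10146569) = 30208962/10146569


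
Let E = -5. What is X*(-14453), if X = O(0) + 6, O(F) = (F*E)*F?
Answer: -86718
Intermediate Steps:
O(F) = -5*F² (O(F) = (F*(-5))*F = (-5*F)*F = -5*F²)
X = 6 (X = -5*0² + 6 = -5*0 + 6 = 0 + 6 = 6)
X*(-14453) = 6*(-14453) = -86718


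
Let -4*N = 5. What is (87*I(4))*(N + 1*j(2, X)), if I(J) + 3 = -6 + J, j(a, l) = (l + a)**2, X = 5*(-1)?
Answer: -13485/4 ≈ -3371.3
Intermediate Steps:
N = -5/4 (N = -1/4*5 = -5/4 ≈ -1.2500)
X = -5
j(a, l) = (a + l)**2
I(J) = -9 + J (I(J) = -3 + (-6 + J) = -9 + J)
(87*I(4))*(N + 1*j(2, X)) = (87*(-9 + 4))*(-5/4 + 1*(2 - 5)**2) = (87*(-5))*(-5/4 + 1*(-3)**2) = -435*(-5/4 + 1*9) = -435*(-5/4 + 9) = -435*31/4 = -13485/4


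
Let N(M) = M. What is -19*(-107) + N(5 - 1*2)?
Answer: 2036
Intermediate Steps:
-19*(-107) + N(5 - 1*2) = -19*(-107) + (5 - 1*2) = 2033 + (5 - 2) = 2033 + 3 = 2036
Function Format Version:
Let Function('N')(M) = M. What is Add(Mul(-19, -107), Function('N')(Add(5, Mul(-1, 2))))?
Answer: 2036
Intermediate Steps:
Add(Mul(-19, -107), Function('N')(Add(5, Mul(-1, 2)))) = Add(Mul(-19, -107), Add(5, Mul(-1, 2))) = Add(2033, Add(5, -2)) = Add(2033, 3) = 2036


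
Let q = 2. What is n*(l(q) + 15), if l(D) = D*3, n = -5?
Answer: -105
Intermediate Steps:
l(D) = 3*D
n*(l(q) + 15) = -5*(3*2 + 15) = -5*(6 + 15) = -5*21 = -105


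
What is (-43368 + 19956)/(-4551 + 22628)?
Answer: -23412/18077 ≈ -1.2951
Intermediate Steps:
(-43368 + 19956)/(-4551 + 22628) = -23412/18077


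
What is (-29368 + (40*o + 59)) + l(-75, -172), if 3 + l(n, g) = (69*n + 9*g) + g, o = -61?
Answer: -38647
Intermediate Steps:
l(n, g) = -3 + 10*g + 69*n (l(n, g) = -3 + ((69*n + 9*g) + g) = -3 + ((9*g + 69*n) + g) = -3 + (10*g + 69*n) = -3 + 10*g + 69*n)
(-29368 + (40*o + 59)) + l(-75, -172) = (-29368 + (40*(-61) + 59)) + (-3 + 10*(-172) + 69*(-75)) = (-29368 + (-2440 + 59)) + (-3 - 1720 - 5175) = (-29368 - 2381) - 6898 = -31749 - 6898 = -38647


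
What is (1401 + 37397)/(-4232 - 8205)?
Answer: -38798/12437 ≈ -3.1196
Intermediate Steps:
(1401 + 37397)/(-4232 - 8205) = 38798/(-12437) = 38798*(-1/12437) = -38798/12437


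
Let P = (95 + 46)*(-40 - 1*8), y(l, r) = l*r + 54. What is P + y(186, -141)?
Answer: -32940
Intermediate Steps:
y(l, r) = 54 + l*r
P = -6768 (P = 141*(-40 - 8) = 141*(-48) = -6768)
P + y(186, -141) = -6768 + (54 + 186*(-141)) = -6768 + (54 - 26226) = -6768 - 26172 = -32940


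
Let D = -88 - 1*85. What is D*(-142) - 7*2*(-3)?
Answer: 24608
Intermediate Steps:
D = -173 (D = -88 - 85 = -173)
D*(-142) - 7*2*(-3) = -173*(-142) - 7*2*(-3) = 24566 - 14*(-3) = 24566 + 42 = 24608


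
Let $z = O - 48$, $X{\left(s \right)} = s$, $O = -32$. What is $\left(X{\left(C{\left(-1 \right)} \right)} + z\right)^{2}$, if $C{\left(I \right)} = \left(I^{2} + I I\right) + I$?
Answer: $6241$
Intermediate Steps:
$C{\left(I \right)} = I + 2 I^{2}$ ($C{\left(I \right)} = \left(I^{2} + I^{2}\right) + I = 2 I^{2} + I = I + 2 I^{2}$)
$z = -80$ ($z = -32 - 48 = -80$)
$\left(X{\left(C{\left(-1 \right)} \right)} + z\right)^{2} = \left(- (1 + 2 \left(-1\right)) - 80\right)^{2} = \left(- (1 - 2) - 80\right)^{2} = \left(\left(-1\right) \left(-1\right) - 80\right)^{2} = \left(1 - 80\right)^{2} = \left(-79\right)^{2} = 6241$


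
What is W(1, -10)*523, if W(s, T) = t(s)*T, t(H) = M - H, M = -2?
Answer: 15690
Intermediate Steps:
t(H) = -2 - H
W(s, T) = T*(-2 - s) (W(s, T) = (-2 - s)*T = T*(-2 - s))
W(1, -10)*523 = -1*(-10)*(2 + 1)*523 = -1*(-10)*3*523 = 30*523 = 15690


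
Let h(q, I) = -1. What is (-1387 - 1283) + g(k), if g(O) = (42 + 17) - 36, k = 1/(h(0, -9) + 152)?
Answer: -2647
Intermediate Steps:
k = 1/151 (k = 1/(-1 + 152) = 1/151 ≈ 0.0066225)
g(O) = 23 (g(O) = 59 - 36 = 23)
(-1387 - 1283) + g(k) = (-1387 - 1283) + 23 = -2670 + 23 = -2647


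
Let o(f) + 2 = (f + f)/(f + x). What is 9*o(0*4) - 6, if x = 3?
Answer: -24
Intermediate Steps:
o(f) = -2 + 2*f/(3 + f) (o(f) = -2 + (f + f)/(f + 3) = -2 + (2*f)/(3 + f) = -2 + 2*f/(3 + f))
9*o(0*4) - 6 = 9*(-6/(3 + 0*4)) - 6 = 9*(-6/(3 + 0)) - 6 = 9*(-6/3) - 6 = 9*(-6*1/3) - 6 = 9*(-2) - 6 = -18 - 6 = -24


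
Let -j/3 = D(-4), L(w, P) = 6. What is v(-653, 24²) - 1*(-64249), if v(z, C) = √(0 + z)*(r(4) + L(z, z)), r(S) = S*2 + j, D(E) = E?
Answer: 64249 + 26*I*√653 ≈ 64249.0 + 664.4*I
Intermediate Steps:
j = 12 (j = -3*(-4) = 12)
r(S) = 12 + 2*S (r(S) = S*2 + 12 = 2*S + 12 = 12 + 2*S)
v(z, C) = 26*√z (v(z, C) = √(0 + z)*((12 + 2*4) + 6) = √z*((12 + 8) + 6) = √z*(20 + 6) = √z*26 = 26*√z)
v(-653, 24²) - 1*(-64249) = 26*√(-653) - 1*(-64249) = 26*(I*√653) + 64249 = 26*I*√653 + 64249 = 64249 + 26*I*√653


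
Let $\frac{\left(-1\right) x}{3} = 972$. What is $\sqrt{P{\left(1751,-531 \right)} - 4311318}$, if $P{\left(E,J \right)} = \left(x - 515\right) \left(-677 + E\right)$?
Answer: $42 i \sqrt{4533} \approx 2827.8 i$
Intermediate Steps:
$x = -2916$ ($x = \left(-3\right) 972 = -2916$)
$P{\left(E,J \right)} = 2322787 - 3431 E$ ($P{\left(E,J \right)} = \left(-2916 - 515\right) \left(-677 + E\right) = - 3431 \left(-677 + E\right) = 2322787 - 3431 E$)
$\sqrt{P{\left(1751,-531 \right)} - 4311318} = \sqrt{\left(2322787 - 6007681\right) - 4311318} = \sqrt{-3684894 - 4311318} = \sqrt{-7996212} = 42 i \sqrt{4533}$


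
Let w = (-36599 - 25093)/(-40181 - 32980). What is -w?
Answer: -20564/24387 ≈ -0.84324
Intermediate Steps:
w = 20564/24387 (w = -61692/(-73161) = -61692*(-1/73161) = 20564/24387 ≈ 0.84324)
-w = -1*20564/24387 = -20564/24387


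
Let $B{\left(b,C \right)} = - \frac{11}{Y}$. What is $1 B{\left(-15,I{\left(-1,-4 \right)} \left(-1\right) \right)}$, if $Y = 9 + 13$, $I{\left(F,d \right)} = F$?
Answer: $- \frac{1}{2} \approx -0.5$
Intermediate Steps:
$Y = 22$
$B{\left(b,C \right)} = - \frac{1}{2}$ ($B{\left(b,C \right)} = - \frac{11}{22} = \left(-11\right) \frac{1}{22} = - \frac{1}{2}$)
$1 B{\left(-15,I{\left(-1,-4 \right)} \left(-1\right) \right)} = 1 \left(- \frac{1}{2}\right) = - \frac{1}{2}$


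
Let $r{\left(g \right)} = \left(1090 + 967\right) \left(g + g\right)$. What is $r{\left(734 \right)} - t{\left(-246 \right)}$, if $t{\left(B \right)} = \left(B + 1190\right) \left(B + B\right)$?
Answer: $3484124$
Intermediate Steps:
$t{\left(B \right)} = 2 B \left(1190 + B\right)$ ($t{\left(B \right)} = \left(1190 + B\right) 2 B = 2 B \left(1190 + B\right)$)
$r{\left(g \right)} = 4114 g$ ($r{\left(g \right)} = 2057 \cdot 2 g = 4114 g$)
$r{\left(734 \right)} - t{\left(-246 \right)} = 4114 \cdot 734 - 2 \left(-246\right) \left(1190 - 246\right) = 3019676 - 2 \left(-246\right) 944 = 3019676 - -464448 = 3019676 + 464448 = 3484124$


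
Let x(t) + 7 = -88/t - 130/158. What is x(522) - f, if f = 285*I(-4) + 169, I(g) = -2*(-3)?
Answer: -38907875/20619 ≈ -1887.0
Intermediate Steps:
I(g) = 6
x(t) = -618/79 - 88/t (x(t) = -7 + (-88/t - 130/158) = -7 + (-88/t - 130*1/158) = -7 + (-88/t - 65/79) = -7 + (-65/79 - 88/t) = -618/79 - 88/t)
f = 1879 (f = 285*6 + 169 = 1710 + 169 = 1879)
x(522) - f = (-618/79 - 88/522) - 1*1879 = (-618/79 - 88*1/522) - 1879 = (-618/79 - 44/261) - 1879 = -164774/20619 - 1879 = -38907875/20619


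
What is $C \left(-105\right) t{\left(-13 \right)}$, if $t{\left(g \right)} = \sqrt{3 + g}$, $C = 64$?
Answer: $- 6720 i \sqrt{10} \approx - 21251.0 i$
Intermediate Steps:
$C \left(-105\right) t{\left(-13 \right)} = 64 \left(-105\right) \sqrt{3 - 13} = - 6720 \sqrt{-10} = - 6720 i \sqrt{10}$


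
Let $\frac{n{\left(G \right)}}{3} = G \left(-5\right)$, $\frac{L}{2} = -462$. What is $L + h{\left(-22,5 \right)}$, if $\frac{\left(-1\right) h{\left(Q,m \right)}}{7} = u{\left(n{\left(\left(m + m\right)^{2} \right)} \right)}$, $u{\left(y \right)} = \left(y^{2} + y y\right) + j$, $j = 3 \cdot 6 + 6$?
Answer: $-31501092$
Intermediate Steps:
$L = -924$ ($L = 2 \left(-462\right) = -924$)
$j = 24$ ($j = 18 + 6 = 24$)
$n{\left(G \right)} = - 15 G$ ($n{\left(G \right)} = 3 G \left(-5\right) = 3 \left(- 5 G\right) = - 15 G$)
$u{\left(y \right)} = 24 + 2 y^{2}$ ($u{\left(y \right)} = \left(y^{2} + y y\right) + 24 = \left(y^{2} + y^{2}\right) + 24 = 2 y^{2} + 24 = 24 + 2 y^{2}$)
$h{\left(Q,m \right)} = -168 - 50400 m^{4}$ ($h{\left(Q,m \right)} = - 7 \left(24 + 2 \left(- 15 \left(m + m\right)^{2}\right)^{2}\right) = - 7 \left(24 + 2 \left(- 15 \left(2 m\right)^{2}\right)^{2}\right) = - 7 \left(24 + 2 \left(- 15 \cdot 4 m^{2}\right)^{2}\right) = - 7 \left(24 + 2 \left(- 60 m^{2}\right)^{2}\right) = - 7 \left(24 + 2 \cdot 3600 m^{4}\right) = - 7 \left(24 + 7200 m^{4}\right) = -168 - 50400 m^{4}$)
$L + h{\left(-22,5 \right)} = -924 - \left(168 + 50400 \cdot 5^{4}\right) = -924 - 31500168 = -31501092$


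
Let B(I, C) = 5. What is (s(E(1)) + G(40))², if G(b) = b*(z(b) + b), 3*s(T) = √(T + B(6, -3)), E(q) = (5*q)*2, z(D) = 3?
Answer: (5160 + √15)²/9 ≈ 2.9628e+6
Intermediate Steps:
E(q) = 10*q
s(T) = √(5 + T)/3 (s(T) = √(T + 5)/3 = √(5 + T)/3)
G(b) = b*(3 + b)
(s(E(1)) + G(40))² = (√(5 + 10*1)/3 + 40*(3 + 40))² = (√(5 + 10)/3 + 40*43)² = (√15/3 + 1720)² = (1720 + √15/3)²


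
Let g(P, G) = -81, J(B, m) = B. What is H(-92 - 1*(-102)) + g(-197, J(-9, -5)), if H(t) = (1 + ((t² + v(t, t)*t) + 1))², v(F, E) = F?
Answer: 40723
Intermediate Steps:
H(t) = (2 + 2*t²)² (H(t) = (1 + ((t² + t*t) + 1))² = (1 + ((t² + t²) + 1))² = (1 + (2*t² + 1))² = (1 + (1 + 2*t²))² = (2 + 2*t²)²)
H(-92 - 1*(-102)) + g(-197, J(-9, -5)) = 4*(1 + (-92 - 1*(-102))²)² - 81 = 4*(1 + (-92 + 102)²)² - 81 = 4*(1 + 10²)² - 81 = 4*(1 + 100)² - 81 = 4*101² - 81 = 4*10201 - 81 = 40804 - 81 = 40723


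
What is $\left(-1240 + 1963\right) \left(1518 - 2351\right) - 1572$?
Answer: $-603831$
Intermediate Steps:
$\left(-1240 + 1963\right) \left(1518 - 2351\right) - 1572 = 723 \left(-833\right) - 1572 = -602259 - 1572 = -603831$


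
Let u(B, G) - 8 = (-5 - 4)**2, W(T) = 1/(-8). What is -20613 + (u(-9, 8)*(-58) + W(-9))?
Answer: -206201/8 ≈ -25775.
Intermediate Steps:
W(T) = -1/8
u(B, G) = 89 (u(B, G) = 8 + (-5 - 4)**2 = 8 + (-9)**2 = 8 + 81 = 89)
-20613 + (u(-9, 8)*(-58) + W(-9)) = -20613 + (89*(-58) - 1/8) = -20613 + (-5162 - 1/8) = -20613 - 41297/8 = -206201/8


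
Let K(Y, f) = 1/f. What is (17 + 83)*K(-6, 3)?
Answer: 100/3 ≈ 33.333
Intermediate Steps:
(17 + 83)*K(-6, 3) = (17 + 83)/3 = 100*(⅓) = 100/3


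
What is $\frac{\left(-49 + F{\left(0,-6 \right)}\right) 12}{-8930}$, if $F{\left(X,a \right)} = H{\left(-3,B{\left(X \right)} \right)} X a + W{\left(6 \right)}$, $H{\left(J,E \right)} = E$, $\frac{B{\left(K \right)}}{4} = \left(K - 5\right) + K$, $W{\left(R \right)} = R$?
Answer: $\frac{258}{4465} \approx 0.057783$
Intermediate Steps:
$B{\left(K \right)} = -20 + 8 K$ ($B{\left(K \right)} = 4 \left(\left(K - 5\right) + K\right) = 4 \left(\left(-5 + K\right) + K\right) = 4 \left(-5 + 2 K\right) = -20 + 8 K$)
$F{\left(X,a \right)} = 6 + X a \left(-20 + 8 X\right)$ ($F{\left(X,a \right)} = \left(-20 + 8 X\right) X a + 6 = X \left(-20 + 8 X\right) a + 6 = X a \left(-20 + 8 X\right) + 6 = 6 + X a \left(-20 + 8 X\right)$)
$\frac{\left(-49 + F{\left(0,-6 \right)}\right) 12}{-8930} = \frac{\left(-49 + \left(6 + 4 \cdot 0 \left(-6\right) \left(-5 + 2 \cdot 0\right)\right)\right) 12}{-8930} = \left(-49 + \left(6 + 4 \cdot 0 \left(-6\right) \left(-5 + 0\right)\right)\right) 12 \left(- \frac{1}{8930}\right) = \left(-49 + \left(6 + 4 \cdot 0 \left(-6\right) \left(-5\right)\right)\right) 12 \left(- \frac{1}{8930}\right) = \left(-49 + \left(6 + 0\right)\right) 12 \left(- \frac{1}{8930}\right) = \left(-49 + 6\right) 12 \left(- \frac{1}{8930}\right) = \left(-43\right) 12 \left(- \frac{1}{8930}\right) = \left(-516\right) \left(- \frac{1}{8930}\right) = \frac{258}{4465}$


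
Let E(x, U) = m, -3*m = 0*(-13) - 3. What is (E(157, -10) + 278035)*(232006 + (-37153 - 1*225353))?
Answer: -8480098000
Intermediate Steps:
m = 1 (m = -(0*(-13) - 3)/3 = -(0 - 3)/3 = -⅓*(-3) = 1)
E(x, U) = 1
(E(157, -10) + 278035)*(232006 + (-37153 - 1*225353)) = (1 + 278035)*(232006 + (-37153 - 1*225353)) = 278036*(232006 + (-37153 - 225353)) = 278036*(232006 - 262506) = 278036*(-30500) = -8480098000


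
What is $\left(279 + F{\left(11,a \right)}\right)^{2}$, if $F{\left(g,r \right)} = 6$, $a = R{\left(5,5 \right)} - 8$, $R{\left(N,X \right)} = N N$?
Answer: $81225$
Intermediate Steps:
$R{\left(N,X \right)} = N^{2}$
$a = 17$ ($a = 5^{2} - 8 = 25 - 8 = 17$)
$\left(279 + F{\left(11,a \right)}\right)^{2} = \left(279 + 6\right)^{2} = 285^{2} = 81225$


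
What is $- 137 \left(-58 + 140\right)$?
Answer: $-11234$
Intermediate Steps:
$- 137 \left(-58 + 140\right) = \left(-137\right) 82 = -11234$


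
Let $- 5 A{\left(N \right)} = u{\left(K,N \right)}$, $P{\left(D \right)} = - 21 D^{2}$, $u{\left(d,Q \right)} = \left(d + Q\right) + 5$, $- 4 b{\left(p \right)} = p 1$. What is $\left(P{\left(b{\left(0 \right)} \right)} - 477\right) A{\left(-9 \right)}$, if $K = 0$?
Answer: $- \frac{1908}{5} \approx -381.6$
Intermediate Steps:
$b{\left(p \right)} = - \frac{p}{4}$ ($b{\left(p \right)} = - \frac{p 1}{4} = - \frac{p}{4}$)
$u{\left(d,Q \right)} = 5 + Q + d$ ($u{\left(d,Q \right)} = \left(Q + d\right) + 5 = 5 + Q + d$)
$A{\left(N \right)} = -1 - \frac{N}{5}$ ($A{\left(N \right)} = - \frac{5 + N + 0}{5} = - \frac{5 + N}{5} = -1 - \frac{N}{5}$)
$\left(P{\left(b{\left(0 \right)} \right)} - 477\right) A{\left(-9 \right)} = \left(- 21 \left(\left(- \frac{1}{4}\right) 0\right)^{2} - 477\right) \left(-1 - - \frac{9}{5}\right) = \left(- 21 \cdot 0^{2} - 477\right) \left(-1 + \frac{9}{5}\right) = \left(\left(-21\right) 0 - 477\right) \frac{4}{5} = \left(0 - 477\right) \frac{4}{5} = \left(-477\right) \frac{4}{5} = - \frac{1908}{5}$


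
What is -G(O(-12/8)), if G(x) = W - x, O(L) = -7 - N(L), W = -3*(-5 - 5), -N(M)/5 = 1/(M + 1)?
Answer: -47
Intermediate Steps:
N(M) = -5/(1 + M) (N(M) = -5/(M + 1) = -5/(1 + M))
W = 30 (W = -3*(-10) = 30)
O(L) = -7 + 5/(1 + L) (O(L) = -7 - (-5)/(1 + L) = -7 + 5/(1 + L))
G(x) = 30 - x
-G(O(-12/8)) = -(30 - (-2 - (-84)/8)/(1 - 12/8)) = -(30 - (-2 - (-84)/8)/(1 - 12*⅛)) = -(30 - (-2 - 7*(-3/2))/(1 - 3/2)) = -(30 - (-2 + 21/2)/(-½)) = -(30 - (-2)*17/2) = -(30 - 1*(-17)) = -(30 + 17) = -1*47 = -47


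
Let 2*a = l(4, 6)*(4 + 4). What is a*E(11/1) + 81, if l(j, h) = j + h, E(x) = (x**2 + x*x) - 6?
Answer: 9521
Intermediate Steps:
E(x) = -6 + 2*x**2 (E(x) = (x**2 + x**2) - 6 = 2*x**2 - 6 = -6 + 2*x**2)
l(j, h) = h + j
a = 40 (a = ((6 + 4)*(4 + 4))/2 = (10*8)/2 = (1/2)*80 = 40)
a*E(11/1) + 81 = 40*(-6 + 2*(11/1)**2) + 81 = 40*(-6 + 2*(11*1)**2) + 81 = 40*(-6 + 2*11**2) + 81 = 40*(-6 + 2*121) + 81 = 40*(-6 + 242) + 81 = 40*236 + 81 = 9440 + 81 = 9521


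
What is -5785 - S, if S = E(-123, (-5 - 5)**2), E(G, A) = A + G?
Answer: -5762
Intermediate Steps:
S = -23 (S = (-5 - 5)**2 - 123 = (-10)**2 - 123 = 100 - 123 = -23)
-5785 - S = -5785 - 1*(-23) = -5785 + 23 = -5762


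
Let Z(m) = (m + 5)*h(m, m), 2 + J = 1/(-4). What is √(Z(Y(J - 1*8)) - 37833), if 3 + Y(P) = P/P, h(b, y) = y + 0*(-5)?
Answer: I*√37839 ≈ 194.52*I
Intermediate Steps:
h(b, y) = y (h(b, y) = y + 0 = y)
J = -9/4 (J = -2 + 1/(-4) = -2 + 1*(-¼) = -2 - ¼ = -9/4 ≈ -2.2500)
Y(P) = -2 (Y(P) = -3 + P/P = -3 + 1 = -2)
Z(m) = m*(5 + m) (Z(m) = (m + 5)*m = (5 + m)*m = m*(5 + m))
√(Z(Y(J - 1*8)) - 37833) = √(-2*(5 - 2) - 37833) = √(-2*3 - 37833) = √(-6 - 37833) = √(-37839) = I*√37839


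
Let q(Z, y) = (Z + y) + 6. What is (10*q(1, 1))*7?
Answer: 560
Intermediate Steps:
q(Z, y) = 6 + Z + y
(10*q(1, 1))*7 = (10*(6 + 1 + 1))*7 = (10*8)*7 = 80*7 = 560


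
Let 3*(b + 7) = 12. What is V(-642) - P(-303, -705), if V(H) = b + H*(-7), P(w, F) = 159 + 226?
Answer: 4106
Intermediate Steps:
b = -3 (b = -7 + (⅓)*12 = -7 + 4 = -3)
P(w, F) = 385
V(H) = -3 - 7*H (V(H) = -3 + H*(-7) = -3 - 7*H)
V(-642) - P(-303, -705) = (-3 - 7*(-642)) - 1*385 = (-3 + 4494) - 385 = 4491 - 385 = 4106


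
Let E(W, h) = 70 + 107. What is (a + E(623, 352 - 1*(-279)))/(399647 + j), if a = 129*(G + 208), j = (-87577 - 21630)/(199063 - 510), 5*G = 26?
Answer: 27479536647/396755007920 ≈ 0.069261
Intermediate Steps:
G = 26/5 (G = (⅕)*26 = 26/5 ≈ 5.2000)
E(W, h) = 177
j = -109207/198553 ≈ -0.55001
a = 137514/5 (a = 129*(26/5 + 208) = 129*(1066/5) = 137514/5 ≈ 27503.)
(a + E(623, 352 - 1*(-279)))/(399647 + j) = (137514/5 + 177)/(399647 - 109207/198553) = 138399/(5*(79351001584/198553)) = (138399/5)*(198553/79351001584) = 27479536647/396755007920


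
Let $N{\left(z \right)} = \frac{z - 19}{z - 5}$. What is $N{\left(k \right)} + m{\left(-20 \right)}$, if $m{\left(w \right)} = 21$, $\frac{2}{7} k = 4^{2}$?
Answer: $\frac{1108}{51} \approx 21.725$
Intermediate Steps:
$k = 56$ ($k = \frac{7 \cdot 4^{2}}{2} = \frac{7}{2} \cdot 16 = 56$)
$N{\left(z \right)} = \frac{-19 + z}{-5 + z}$
$N{\left(k \right)} + m{\left(-20 \right)} = \frac{-19 + 56}{-5 + 56} + 21 = \frac{1}{51} \cdot 37 + 21 = \frac{37}{51} + 21 = \frac{1108}{51}$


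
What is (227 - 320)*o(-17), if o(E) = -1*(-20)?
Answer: -1860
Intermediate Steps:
o(E) = 20
(227 - 320)*o(-17) = (227 - 320)*20 = -93*20 = -1860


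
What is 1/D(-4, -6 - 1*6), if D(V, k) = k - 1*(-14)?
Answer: ½ ≈ 0.50000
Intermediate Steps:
D(V, k) = 14 + k (D(V, k) = k + 14 = 14 + k)
1/D(-4, -6 - 1*6) = 1/(14 + (-6 - 1*6)) = 1/(14 + (-6 - 6)) = 1/(14 - 12) = 1/2 = ½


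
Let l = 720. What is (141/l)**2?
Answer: 2209/57600 ≈ 0.038351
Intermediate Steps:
(141/l)**2 = (141/720)**2 = (141*(1/720))**2 = (47/240)**2 = 2209/57600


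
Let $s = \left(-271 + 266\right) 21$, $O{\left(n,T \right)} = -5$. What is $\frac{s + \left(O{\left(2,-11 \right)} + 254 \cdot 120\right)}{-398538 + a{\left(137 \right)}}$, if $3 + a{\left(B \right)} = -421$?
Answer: $- \frac{15185}{199481} \approx -0.076123$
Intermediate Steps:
$a{\left(B \right)} = -424$ ($a{\left(B \right)} = -3 - 421 = -424$)
$s = -105$ ($s = \left(-5\right) 21 = -105$)
$\frac{s + \left(O{\left(2,-11 \right)} + 254 \cdot 120\right)}{-398538 + a{\left(137 \right)}} = \frac{-105 + \left(-5 + 254 \cdot 120\right)}{-398538 - 424} = \frac{-105 + \left(-5 + 30480\right)}{-398962} = \left(-105 + 30475\right) \left(- \frac{1}{398962}\right) = 30370 \left(- \frac{1}{398962}\right) = - \frac{15185}{199481}$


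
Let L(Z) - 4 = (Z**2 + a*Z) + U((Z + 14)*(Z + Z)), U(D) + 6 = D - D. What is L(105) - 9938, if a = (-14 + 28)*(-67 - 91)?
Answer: -231175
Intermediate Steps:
U(D) = -6 (U(D) = -6 + (D - D) = -6 + 0 = -6)
a = -2212 (a = 14*(-158) = -2212)
L(Z) = -2 + Z**2 - 2212*Z (L(Z) = 4 + ((Z**2 - 2212*Z) - 6) = 4 + (-6 + Z**2 - 2212*Z) = -2 + Z**2 - 2212*Z)
L(105) - 9938 = (-2 + 105**2 - 2212*105) - 9938 = (-2 + 11025 - 232260) - 9938 = -221237 - 9938 = -231175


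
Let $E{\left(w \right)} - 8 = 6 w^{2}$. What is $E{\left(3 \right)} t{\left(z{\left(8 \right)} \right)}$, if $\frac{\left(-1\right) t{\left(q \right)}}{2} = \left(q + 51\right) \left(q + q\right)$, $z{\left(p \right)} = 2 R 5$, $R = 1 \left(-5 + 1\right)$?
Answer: $109120$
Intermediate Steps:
$R = -4$ ($R = 1 \left(-4\right) = -4$)
$E{\left(w \right)} = 8 + 6 w^{2}$
$z{\left(p \right)} = -40$ ($z{\left(p \right)} = 2 \left(-4\right) 5 = \left(-8\right) 5 = -40$)
$t{\left(q \right)} = - 4 q \left(51 + q\right)$ ($t{\left(q \right)} = - 2 \left(q + 51\right) \left(q + q\right) = - 2 \left(51 + q\right) 2 q = - 2 \cdot 2 q \left(51 + q\right) = - 4 q \left(51 + q\right)$)
$E{\left(3 \right)} t{\left(z{\left(8 \right)} \right)} = \left(8 + 6 \cdot 3^{2}\right) \left(\left(-4\right) \left(-40\right) \left(51 - 40\right)\right) = \left(8 + 6 \cdot 9\right) \left(\left(-4\right) \left(-40\right) 11\right) = \left(8 + 54\right) 1760 = 62 \cdot 1760 = 109120$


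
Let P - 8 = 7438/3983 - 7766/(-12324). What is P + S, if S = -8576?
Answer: -210225232783/24543246 ≈ -8565.5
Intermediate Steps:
P = 257644913/24543246 (P = 8 + (7438/3983 - 7766/(-12324)) = 8 + (7438*(1/3983) - 7766*(-1/12324)) = 8 + (7438/3983 + 3883/6162) = 8 + 61298945/24543246 = 257644913/24543246 ≈ 10.498)
P + S = 257644913/24543246 - 8576 = -210225232783/24543246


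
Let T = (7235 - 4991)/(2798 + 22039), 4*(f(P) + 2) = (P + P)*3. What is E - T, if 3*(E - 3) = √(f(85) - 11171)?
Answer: 1417/487 + I*√44182/6 ≈ 2.9097 + 35.033*I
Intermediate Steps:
f(P) = -2 + 3*P/2 (f(P) = -2 + ((P + P)*3)/4 = -2 + ((2*P)*3)/4 = -2 + (6*P)/4 = -2 + 3*P/2)
T = 44/487 (T = 2244/24837 = 2244*(1/24837) = 44/487 ≈ 0.090349)
E = 3 + I*√44182/6 (E = 3 + √((-2 + (3/2)*85) - 11171)/3 = 3 + √((-2 + 255/2) - 11171)/3 = 3 + √(251/2 - 11171)/3 = 3 + √(-22091/2)/3 = 3 + (I*√44182/2)/3 = 3 + I*√44182/6 ≈ 3.0 + 35.033*I)
E - T = (3 + I*√44182/6) - 1*44/487 = (3 + I*√44182/6) - 44/487 = 1417/487 + I*√44182/6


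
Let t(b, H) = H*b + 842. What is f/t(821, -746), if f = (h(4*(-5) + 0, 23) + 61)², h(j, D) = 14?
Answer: -5625/611624 ≈ -0.0091968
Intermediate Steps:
f = 5625 (f = (14 + 61)² = 75² = 5625)
t(b, H) = 842 + H*b
f/t(821, -746) = 5625/(842 - 746*821) = 5625/(842 - 612466) = 5625/(-611624) = 5625*(-1/611624) = -5625/611624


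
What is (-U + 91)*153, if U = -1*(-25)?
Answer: 10098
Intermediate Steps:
U = 25
(-U + 91)*153 = (-1*25 + 91)*153 = (-25 + 91)*153 = 66*153 = 10098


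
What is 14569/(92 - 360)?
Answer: -14569/268 ≈ -54.362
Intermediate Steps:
14569/(92 - 360) = 14569/(-268) = -1/268*14569 = -14569/268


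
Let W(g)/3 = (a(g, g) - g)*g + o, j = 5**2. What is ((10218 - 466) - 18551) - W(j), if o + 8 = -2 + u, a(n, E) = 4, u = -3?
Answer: -7185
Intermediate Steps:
o = -13 (o = -8 + (-2 - 3) = -8 - 5 = -13)
j = 25
W(g) = -39 + 3*g*(4 - g) (W(g) = 3*((4 - g)*g - 13) = 3*(g*(4 - g) - 13) = 3*(-13 + g*(4 - g)) = -39 + 3*g*(4 - g))
((10218 - 466) - 18551) - W(j) = ((10218 - 466) - 18551) - (-39 - 3*25**2 + 12*25) = (9752 - 18551) - (-39 - 3*625 + 300) = -8799 - (-39 - 1875 + 300) = -8799 - 1*(-1614) = -8799 + 1614 = -7185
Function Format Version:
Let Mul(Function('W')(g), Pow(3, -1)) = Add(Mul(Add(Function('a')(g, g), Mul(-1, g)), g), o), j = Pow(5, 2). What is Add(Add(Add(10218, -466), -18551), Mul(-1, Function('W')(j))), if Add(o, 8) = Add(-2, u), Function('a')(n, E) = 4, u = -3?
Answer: -7185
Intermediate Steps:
o = -13 (o = Add(-8, Add(-2, -3)) = Add(-8, -5) = -13)
j = 25
Function('W')(g) = Add(-39, Mul(3, g, Add(4, Mul(-1, g)))) (Function('W')(g) = Mul(3, Add(Mul(Add(4, Mul(-1, g)), g), -13)) = Mul(3, Add(Mul(g, Add(4, Mul(-1, g))), -13)) = Mul(3, Add(-13, Mul(g, Add(4, Mul(-1, g))))) = Add(-39, Mul(3, g, Add(4, Mul(-1, g)))))
Add(Add(Add(10218, -466), -18551), Mul(-1, Function('W')(j))) = Add(Add(Add(10218, -466), -18551), Mul(-1, Add(-39, Mul(-3, Pow(25, 2)), Mul(12, 25)))) = Add(Add(9752, -18551), Mul(-1, Add(-39, Mul(-3, 625), 300))) = Add(-8799, Mul(-1, Add(-39, -1875, 300))) = Add(-8799, Mul(-1, -1614)) = Add(-8799, 1614) = -7185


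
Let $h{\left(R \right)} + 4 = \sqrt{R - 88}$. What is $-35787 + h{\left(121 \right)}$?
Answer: $-35791 + \sqrt{33} \approx -35785.0$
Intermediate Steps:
$h{\left(R \right)} = -4 + \sqrt{-88 + R}$ ($h{\left(R \right)} = -4 + \sqrt{R - 88} = -4 + \sqrt{-88 + R}$)
$-35787 + h{\left(121 \right)} = -35787 - \left(4 - \sqrt{-88 + 121}\right) = -35787 - \left(4 - \sqrt{33}\right) = -35791 + \sqrt{33}$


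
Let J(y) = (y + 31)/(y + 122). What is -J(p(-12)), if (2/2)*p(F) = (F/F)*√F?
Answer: (-√3 + 31*I/2)/(√3 - 61*I) ≈ -0.2547 - 0.021162*I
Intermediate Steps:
p(F) = √F (p(F) = (F/F)*√F = 1*√F = √F)
J(y) = (31 + y)/(122 + y)
-J(p(-12)) = -(31 + √(-12))/(122 + √(-12)) = -(31 + 2*I*√3)/(122 + 2*I*√3)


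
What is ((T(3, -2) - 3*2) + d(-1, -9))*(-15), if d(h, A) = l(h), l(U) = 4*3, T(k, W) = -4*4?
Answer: 150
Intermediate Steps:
T(k, W) = -16
l(U) = 12
d(h, A) = 12
((T(3, -2) - 3*2) + d(-1, -9))*(-15) = ((-16 - 3*2) + 12)*(-15) = ((-16 - 6) + 12)*(-15) = (-22 + 12)*(-15) = -10*(-15) = 150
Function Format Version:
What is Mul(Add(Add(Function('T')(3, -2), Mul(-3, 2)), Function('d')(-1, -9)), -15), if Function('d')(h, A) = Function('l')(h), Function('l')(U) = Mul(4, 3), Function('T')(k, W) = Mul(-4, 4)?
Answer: 150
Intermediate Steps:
Function('T')(k, W) = -16
Function('l')(U) = 12
Function('d')(h, A) = 12
Mul(Add(Add(Function('T')(3, -2), Mul(-3, 2)), Function('d')(-1, -9)), -15) = Mul(Add(Add(-16, Mul(-3, 2)), 12), -15) = Mul(Add(Add(-16, -6), 12), -15) = Mul(Add(-22, 12), -15) = Mul(-10, -15) = 150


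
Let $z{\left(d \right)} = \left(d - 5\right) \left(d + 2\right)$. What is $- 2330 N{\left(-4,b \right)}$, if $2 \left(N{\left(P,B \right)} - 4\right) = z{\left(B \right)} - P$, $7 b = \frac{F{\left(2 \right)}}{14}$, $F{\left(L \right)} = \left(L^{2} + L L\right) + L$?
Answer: $- \frac{4767180}{2401} \approx -1985.5$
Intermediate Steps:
$F{\left(L \right)} = L + 2 L^{2}$ ($F{\left(L \right)} = \left(L^{2} + L^{2}\right) + L = 2 L^{2} + L = L + 2 L^{2}$)
$b = \frac{5}{49}$ ($b = \frac{2 \left(1 + 2 \cdot 2\right) \frac{1}{14}}{7} = \frac{2 \left(1 + 4\right) \frac{1}{14}}{7} = \frac{2 \cdot 5 \cdot \frac{1}{14}}{7} = \frac{10 \cdot \frac{1}{14}}{7} = \frac{1}{7} \cdot \frac{5}{7} = \frac{5}{49} \approx 0.10204$)
$z{\left(d \right)} = \left(-5 + d\right) \left(2 + d\right)$
$N{\left(P,B \right)} = -1 + \frac{B^{2}}{2} - \frac{3 B}{2} - \frac{P}{2}$ ($N{\left(P,B \right)} = 4 + \frac{\left(-10 + B^{2} - 3 B\right) - P}{2} = 4 + \frac{-10 + B^{2} - P - 3 B}{2} = 4 - \left(5 + \frac{P}{2} - \frac{B^{2}}{2} + \frac{3 B}{2}\right) = -1 + \frac{B^{2}}{2} - \frac{3 B}{2} - \frac{P}{2}$)
$- 2330 N{\left(-4,b \right)} = - 2330 \left(-1 + \frac{\left(\frac{5}{49}\right)^{2}}{2} - \frac{15}{98} - -2\right) = - 2330 \left(-1 + \frac{1}{2} \cdot \frac{25}{2401} - \frac{15}{98} + 2\right) = - 2330 \left(-1 + \frac{25}{4802} - \frac{15}{98} + 2\right) = \left(-2330\right) \frac{2046}{2401} = - \frac{4767180}{2401}$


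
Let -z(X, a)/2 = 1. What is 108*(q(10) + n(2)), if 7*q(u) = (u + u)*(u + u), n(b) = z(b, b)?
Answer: 41688/7 ≈ 5955.4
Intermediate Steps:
z(X, a) = -2 (z(X, a) = -2*1 = -2)
n(b) = -2
q(u) = 4*u²/7 (q(u) = ((u + u)*(u + u))/7 = ((2*u)*(2*u))/7 = (4*u²)/7 = 4*u²/7)
108*(q(10) + n(2)) = 108*((4/7)*10² - 2) = 108*((4/7)*100 - 2) = 108*(400/7 - 2) = 108*(386/7) = 41688/7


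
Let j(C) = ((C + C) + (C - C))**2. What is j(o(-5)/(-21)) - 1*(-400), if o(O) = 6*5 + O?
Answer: 178900/441 ≈ 405.67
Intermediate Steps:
o(O) = 30 + O
j(C) = 4*C**2 (j(C) = (2*C + 0)**2 = (2*C)**2 = 4*C**2)
j(o(-5)/(-21)) - 1*(-400) = 4*((30 - 5)/(-21))**2 - 1*(-400) = 4*(25*(-1/21))**2 + 400 = 4*(-25/21)**2 + 400 = 4*(625/441) + 400 = 2500/441 + 400 = 178900/441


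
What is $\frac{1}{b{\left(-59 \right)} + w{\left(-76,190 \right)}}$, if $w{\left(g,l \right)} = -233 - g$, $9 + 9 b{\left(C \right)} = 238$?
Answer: $- \frac{9}{1184} \approx -0.0076014$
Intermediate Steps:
$b{\left(C \right)} = \frac{229}{9}$ ($b{\left(C \right)} = -1 + \frac{1}{9} \cdot 238 = -1 + \frac{238}{9} = \frac{229}{9}$)
$\frac{1}{b{\left(-59 \right)} + w{\left(-76,190 \right)}} = \frac{1}{\frac{229}{9} - 157} = \frac{1}{- \frac{1184}{9}} = - \frac{9}{1184}$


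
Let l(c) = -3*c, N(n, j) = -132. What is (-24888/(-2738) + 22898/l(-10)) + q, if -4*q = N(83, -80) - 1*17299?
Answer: 421386949/82140 ≈ 5130.1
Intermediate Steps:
q = 17431/4 (q = -(-132 - 1*17299)/4 = -(-132 - 17299)/4 = -¼*(-17431) = 17431/4 ≈ 4357.8)
(-24888/(-2738) + 22898/l(-10)) + q = (-24888/(-2738) + 22898/((-3*(-10)))) + 17431/4 = (-24888*(-1/2738) + 22898/30) + 17431/4 = (12444/1369 + 22898*(1/30)) + 17431/4 = (12444/1369 + 11449/15) + 17431/4 = 15860341/20535 + 17431/4 = 421386949/82140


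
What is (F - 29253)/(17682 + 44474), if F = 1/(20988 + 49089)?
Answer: -512490620/1088926503 ≈ -0.47064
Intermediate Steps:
F = 1/70077 ≈ 1.4270e-5
(F - 29253)/(17682 + 44474) = (1/70077 - 29253)/(17682 + 44474) = -2049962480/70077/62156 = -2049962480/70077*1/62156 = -512490620/1088926503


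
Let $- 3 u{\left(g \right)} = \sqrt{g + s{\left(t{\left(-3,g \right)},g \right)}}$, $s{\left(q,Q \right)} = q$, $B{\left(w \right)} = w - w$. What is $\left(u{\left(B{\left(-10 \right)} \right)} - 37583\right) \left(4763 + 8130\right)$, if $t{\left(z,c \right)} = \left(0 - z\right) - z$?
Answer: $-484557619 - \frac{12893 \sqrt{6}}{3} \approx -4.8457 \cdot 10^{8}$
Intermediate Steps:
$B{\left(w \right)} = 0$
$t{\left(z,c \right)} = - 2 z$ ($t{\left(z,c \right)} = - z - z = - 2 z$)
$u{\left(g \right)} = - \frac{\sqrt{6 + g}}{3}$ ($u{\left(g \right)} = - \frac{\sqrt{g - -6}}{3} = - \frac{\sqrt{g + 6}}{3} = - \frac{\sqrt{6 + g}}{3}$)
$\left(u{\left(B{\left(-10 \right)} \right)} - 37583\right) \left(4763 + 8130\right) = \left(- \frac{\sqrt{6 + 0}}{3} - 37583\right) \left(4763 + 8130\right) = \left(- \frac{\sqrt{6}}{3} - 37583\right) 12893 = \left(-37583 - \frac{\sqrt{6}}{3}\right) 12893 = -484557619 - \frac{12893 \sqrt{6}}{3}$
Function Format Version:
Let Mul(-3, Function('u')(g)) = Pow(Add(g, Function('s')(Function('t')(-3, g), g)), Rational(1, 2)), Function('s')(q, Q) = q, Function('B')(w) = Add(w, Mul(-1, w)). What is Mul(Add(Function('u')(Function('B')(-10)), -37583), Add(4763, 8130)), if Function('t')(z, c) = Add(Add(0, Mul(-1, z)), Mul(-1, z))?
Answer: Add(-484557619, Mul(Rational(-12893, 3), Pow(6, Rational(1, 2)))) ≈ -4.8457e+8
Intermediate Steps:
Function('B')(w) = 0
Function('t')(z, c) = Mul(-2, z) (Function('t')(z, c) = Add(Mul(-1, z), Mul(-1, z)) = Mul(-2, z))
Function('u')(g) = Mul(Rational(-1, 3), Pow(Add(6, g), Rational(1, 2))) (Function('u')(g) = Mul(Rational(-1, 3), Pow(Add(g, Mul(-2, -3)), Rational(1, 2))) = Mul(Rational(-1, 3), Pow(Add(g, 6), Rational(1, 2))) = Mul(Rational(-1, 3), Pow(Add(6, g), Rational(1, 2))))
Mul(Add(Function('u')(Function('B')(-10)), -37583), Add(4763, 8130)) = Mul(Add(Mul(Rational(-1, 3), Pow(Add(6, 0), Rational(1, 2))), -37583), Add(4763, 8130)) = Mul(Add(Mul(Rational(-1, 3), Pow(6, Rational(1, 2))), -37583), 12893) = Mul(Add(-37583, Mul(Rational(-1, 3), Pow(6, Rational(1, 2)))), 12893) = Add(-484557619, Mul(Rational(-12893, 3), Pow(6, Rational(1, 2))))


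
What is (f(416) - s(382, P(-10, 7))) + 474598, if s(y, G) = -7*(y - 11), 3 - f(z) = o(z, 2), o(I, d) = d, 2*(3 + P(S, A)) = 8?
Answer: 477196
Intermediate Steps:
P(S, A) = 1 (P(S, A) = -3 + (1/2)*8 = -3 + 4 = 1)
f(z) = 1 (f(z) = 3 - 1*2 = 3 - 2 = 1)
s(y, G) = 77 - 7*y (s(y, G) = -7*(-11 + y) = 77 - 7*y)
(f(416) - s(382, P(-10, 7))) + 474598 = (1 - (77 - 7*382)) + 474598 = (1 - (77 - 2674)) + 474598 = (1 - 1*(-2597)) + 474598 = (1 + 2597) + 474598 = 2598 + 474598 = 477196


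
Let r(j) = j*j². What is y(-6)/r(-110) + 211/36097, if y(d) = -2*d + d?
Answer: 140312209/24022553500 ≈ 0.0058409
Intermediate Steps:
y(d) = -d
r(j) = j³
y(-6)/r(-110) + 211/36097 = (-1*(-6))/((-110)³) + 211/36097 = 6/(-1331000) + 211*(1/36097) = 6*(-1/1331000) + 211/36097 = -3/665500 + 211/36097 = 140312209/24022553500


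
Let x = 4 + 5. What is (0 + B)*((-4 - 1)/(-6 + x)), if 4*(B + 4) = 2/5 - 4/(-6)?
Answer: 56/9 ≈ 6.2222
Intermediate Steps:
x = 9
B = -56/15 (B = -4 + (2/5 - 4/(-6))/4 = -4 + (2*(⅕) - 4*(-⅙))/4 = -4 + (⅖ + ⅔)/4 = -4 + (¼)*(16/15) = -4 + 4/15 = -56/15 ≈ -3.7333)
(0 + B)*((-4 - 1)/(-6 + x)) = (0 - 56/15)*((-4 - 1)/(-6 + 9)) = -(-56)/(3*3) = -56/15*(-5/3) = 56/9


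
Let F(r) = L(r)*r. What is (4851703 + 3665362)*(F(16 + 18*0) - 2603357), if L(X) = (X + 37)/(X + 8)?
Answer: -66517979552725/3 ≈ -2.2173e+13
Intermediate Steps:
L(X) = (37 + X)/(8 + X)
F(r) = r*(37 + r)/(8 + r) (F(r) = ((37 + r)/(8 + r))*r = r*(37 + r)/(8 + r))
(4851703 + 3665362)*(F(16 + 18*0) - 2603357) = (4851703 + 3665362)*((16 + 18*0)*(37 + (16 + 18*0))/(8 + (16 + 18*0)) - 2603357) = 8517065*((16 + 0)*(37 + (16 + 0))/(8 + (16 + 0)) - 2603357) = 8517065*(16*(37 + 16)/(8 + 16) - 2603357) = 8517065*(16*53/24 - 2603357) = 8517065*(16*(1/24)*53 - 2603357) = 8517065*(106/3 - 2603357) = 8517065*(-7809965/3) = -66517979552725/3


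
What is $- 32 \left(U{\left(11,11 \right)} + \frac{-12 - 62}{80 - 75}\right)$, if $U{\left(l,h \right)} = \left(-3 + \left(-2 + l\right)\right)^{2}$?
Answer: $- \frac{3392}{5} \approx -678.4$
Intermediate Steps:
$U{\left(l,h \right)} = \left(-5 + l\right)^{2}$
$- 32 \left(U{\left(11,11 \right)} + \frac{-12 - 62}{80 - 75}\right) = - 32 \left(\left(-5 + 11\right)^{2} + \frac{-12 - 62}{80 - 75}\right) = - 32 \left(6^{2} - \frac{74}{5}\right) = - 32 \left(36 - \frac{74}{5}\right) = \left(-32\right) \frac{106}{5} = - \frac{3392}{5}$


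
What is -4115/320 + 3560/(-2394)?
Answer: -1099051/76608 ≈ -14.346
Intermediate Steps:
-4115/320 + 3560/(-2394) = -4115*1/320 + 3560*(-1/2394) = -823/64 - 1780/1197 = -1099051/76608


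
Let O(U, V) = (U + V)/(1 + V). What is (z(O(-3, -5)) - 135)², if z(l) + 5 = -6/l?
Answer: 20449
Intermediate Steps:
O(U, V) = (U + V)/(1 + V)
z(l) = -5 - 6/l
(z(O(-3, -5)) - 135)² = ((-5 - 6*(1 - 5)/(-3 - 5)) - 135)² = ((-5 - 6/(-8/(-4))) - 135)² = ((-5 - 6/((-¼*(-8)))) - 135)² = ((-5 - 6/2) - 135)² = ((-5 - 6*½) - 135)² = ((-5 - 3) - 135)² = (-8 - 135)² = (-143)² = 20449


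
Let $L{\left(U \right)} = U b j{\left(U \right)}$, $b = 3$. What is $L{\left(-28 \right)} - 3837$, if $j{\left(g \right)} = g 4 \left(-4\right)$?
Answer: $-41469$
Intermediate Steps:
$j{\left(g \right)} = - 16 g$ ($j{\left(g \right)} = 4 g \left(-4\right) = - 16 g$)
$L{\left(U \right)} = - 48 U^{2}$ ($L{\left(U \right)} = U 3 \left(- 16 U\right) = 3 U \left(- 16 U\right) = - 48 U^{2}$)
$L{\left(-28 \right)} - 3837 = - 48 \left(-28\right)^{2} - 3837 = \left(-48\right) 784 - 3837 = -37632 - 3837 = -41469$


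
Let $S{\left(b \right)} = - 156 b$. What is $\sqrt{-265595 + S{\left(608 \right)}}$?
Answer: $i \sqrt{360443} \approx 600.37 i$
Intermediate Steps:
$\sqrt{-265595 + S{\left(608 \right)}} = \sqrt{-265595 - 94848} = \sqrt{-360443} = i \sqrt{360443}$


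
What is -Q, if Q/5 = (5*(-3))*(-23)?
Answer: -1725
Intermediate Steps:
Q = 1725 (Q = 5*((5*(-3))*(-23)) = 5*(-15*(-23)) = 5*345 = 1725)
-Q = -1*1725 = -1725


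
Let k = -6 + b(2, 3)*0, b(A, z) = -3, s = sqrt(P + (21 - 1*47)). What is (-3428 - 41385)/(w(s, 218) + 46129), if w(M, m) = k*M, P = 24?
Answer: -2067178877/2127884713 - 268878*I*sqrt(2)/2127884713 ≈ -0.97147 - 0.0001787*I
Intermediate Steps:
s = I*sqrt(2) (s = sqrt(24 + (21 - 1*47)) = sqrt(24 + (21 - 47)) = sqrt(24 - 26) = sqrt(-2) = I*sqrt(2) ≈ 1.4142*I)
k = -6 (k = -6 - 3*0 = -6 + 0 = -6)
w(M, m) = -6*M
(-3428 - 41385)/(w(s, 218) + 46129) = (-3428 - 41385)/(-6*I*sqrt(2) + 46129) = -44813/(-6*I*sqrt(2) + 46129) = -44813/(46129 - 6*I*sqrt(2))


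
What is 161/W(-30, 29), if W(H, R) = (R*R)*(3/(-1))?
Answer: -161/2523 ≈ -0.063813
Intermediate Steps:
W(H, R) = -3*R² (W(H, R) = R²*(3*(-1)) = R²*(-3) = -3*R²)
161/W(-30, 29) = 161/((-3*29²)) = 161/((-3*841)) = 161/(-2523) = 161*(-1/2523) = -161/2523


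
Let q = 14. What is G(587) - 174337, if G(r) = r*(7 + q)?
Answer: -162010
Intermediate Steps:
G(r) = 21*r (G(r) = r*(7 + 14) = r*21 = 21*r)
G(587) - 174337 = 21*587 - 174337 = 12327 - 174337 = -162010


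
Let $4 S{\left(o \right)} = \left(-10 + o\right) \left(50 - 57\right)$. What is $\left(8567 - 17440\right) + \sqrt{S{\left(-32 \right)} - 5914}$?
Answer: $-8873 + \frac{i \sqrt{23362}}{2} \approx -8873.0 + 76.423 i$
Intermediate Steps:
$S{\left(o \right)} = \frac{35}{2} - \frac{7 o}{4}$ ($S{\left(o \right)} = \frac{\left(-10 + o\right) \left(50 - 57\right)}{4} = \frac{\left(-10 + o\right) \left(-7\right)}{4} = \frac{70 - 7 o}{4} = \frac{35}{2} - \frac{7 o}{4}$)
$\left(8567 - 17440\right) + \sqrt{S{\left(-32 \right)} - 5914} = \left(8567 - 17440\right) + \sqrt{\left(\frac{35}{2} - -56\right) - 5914} = \left(8567 - 17440\right) + \sqrt{\left(\frac{35}{2} + 56\right) - 5914} = -8873 + \sqrt{\frac{147}{2} - 5914} = -8873 + \sqrt{- \frac{11681}{2}} = -8873 + \frac{i \sqrt{23362}}{2}$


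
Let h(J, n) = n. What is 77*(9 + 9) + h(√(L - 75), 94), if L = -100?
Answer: 1480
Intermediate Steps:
77*(9 + 9) + h(√(L - 75), 94) = 77*(9 + 9) + 94 = 77*18 + 94 = 1386 + 94 = 1480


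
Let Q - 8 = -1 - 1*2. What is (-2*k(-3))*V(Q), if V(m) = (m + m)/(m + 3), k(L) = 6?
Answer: -15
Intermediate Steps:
Q = 5 (Q = 8 + (-1 - 1*2) = 8 + (-1 - 2) = 8 - 3 = 5)
V(m) = 2*m/(3 + m) (V(m) = (2*m)/(3 + m) = 2*m/(3 + m))
(-2*k(-3))*V(Q) = (-2*6)*(2*5/(3 + 5)) = -24*5/8 = -12*5/4 = -15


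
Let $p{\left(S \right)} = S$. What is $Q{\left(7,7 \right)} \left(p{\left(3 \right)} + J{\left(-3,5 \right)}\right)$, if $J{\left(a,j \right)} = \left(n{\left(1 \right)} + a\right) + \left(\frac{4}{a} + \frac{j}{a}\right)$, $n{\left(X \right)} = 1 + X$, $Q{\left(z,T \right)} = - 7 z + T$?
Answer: $42$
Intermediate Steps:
$Q{\left(z,T \right)} = T - 7 z$
$J{\left(a,j \right)} = 2 + a + \frac{4}{a} + \frac{j}{a}$ ($J{\left(a,j \right)} = \left(\left(1 + 1\right) + a\right) + \left(\frac{4}{a} + \frac{j}{a}\right) = \left(2 + a\right) + \left(\frac{4}{a} + \frac{j}{a}\right) = 2 + a + \frac{4}{a} + \frac{j}{a}$)
$Q{\left(7,7 \right)} \left(p{\left(3 \right)} + J{\left(-3,5 \right)}\right) = \left(7 - 49\right) \left(3 + \frac{4 + 5 - 3 \left(2 - 3\right)}{-3}\right) = \left(7 - 49\right) \left(3 - \frac{4 + 5 - -3}{3}\right) = - 42 \left(3 - \frac{4 + 5 + 3}{3}\right) = - 42 \left(3 - 4\right) = \left(-42\right) \left(-1\right) = 42$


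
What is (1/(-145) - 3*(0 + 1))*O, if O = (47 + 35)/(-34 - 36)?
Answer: 17876/5075 ≈ 3.5224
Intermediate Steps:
O = -41/35 (O = 82/(-70) = 82*(-1/70) = -41/35 ≈ -1.1714)
(1/(-145) - 3*(0 + 1))*O = (1/(-145) - 3*(0 + 1))*(-41/35) = (-1/145 - 3*1)*(-41/35) = (-1/145 - 3)*(-41/35) = -436/145*(-41/35) = 17876/5075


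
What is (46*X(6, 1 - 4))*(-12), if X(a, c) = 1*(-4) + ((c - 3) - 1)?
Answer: 6072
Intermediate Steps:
X(a, c) = -8 + c (X(a, c) = -4 + ((-3 + c) - 1) = -4 + (-4 + c) = -8 + c)
(46*X(6, 1 - 4))*(-12) = (46*(-8 + (1 - 4)))*(-12) = (46*(-8 - 3))*(-12) = (46*(-11))*(-12) = -506*(-12) = 6072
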